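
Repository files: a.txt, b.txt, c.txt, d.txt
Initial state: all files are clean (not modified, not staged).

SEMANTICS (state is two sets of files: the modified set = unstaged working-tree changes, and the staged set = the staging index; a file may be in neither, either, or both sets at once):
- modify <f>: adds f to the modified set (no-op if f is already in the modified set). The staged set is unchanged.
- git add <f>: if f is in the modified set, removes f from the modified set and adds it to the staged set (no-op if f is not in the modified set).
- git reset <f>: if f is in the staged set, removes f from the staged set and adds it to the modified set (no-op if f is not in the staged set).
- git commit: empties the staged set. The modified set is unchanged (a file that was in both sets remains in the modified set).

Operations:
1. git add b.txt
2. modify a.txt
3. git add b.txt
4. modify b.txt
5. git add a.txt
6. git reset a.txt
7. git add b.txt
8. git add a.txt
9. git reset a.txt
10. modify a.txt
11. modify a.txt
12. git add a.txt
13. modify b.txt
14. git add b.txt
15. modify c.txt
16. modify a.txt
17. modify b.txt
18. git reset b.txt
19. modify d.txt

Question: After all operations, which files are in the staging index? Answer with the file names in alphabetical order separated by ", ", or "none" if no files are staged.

After op 1 (git add b.txt): modified={none} staged={none}
After op 2 (modify a.txt): modified={a.txt} staged={none}
After op 3 (git add b.txt): modified={a.txt} staged={none}
After op 4 (modify b.txt): modified={a.txt, b.txt} staged={none}
After op 5 (git add a.txt): modified={b.txt} staged={a.txt}
After op 6 (git reset a.txt): modified={a.txt, b.txt} staged={none}
After op 7 (git add b.txt): modified={a.txt} staged={b.txt}
After op 8 (git add a.txt): modified={none} staged={a.txt, b.txt}
After op 9 (git reset a.txt): modified={a.txt} staged={b.txt}
After op 10 (modify a.txt): modified={a.txt} staged={b.txt}
After op 11 (modify a.txt): modified={a.txt} staged={b.txt}
After op 12 (git add a.txt): modified={none} staged={a.txt, b.txt}
After op 13 (modify b.txt): modified={b.txt} staged={a.txt, b.txt}
After op 14 (git add b.txt): modified={none} staged={a.txt, b.txt}
After op 15 (modify c.txt): modified={c.txt} staged={a.txt, b.txt}
After op 16 (modify a.txt): modified={a.txt, c.txt} staged={a.txt, b.txt}
After op 17 (modify b.txt): modified={a.txt, b.txt, c.txt} staged={a.txt, b.txt}
After op 18 (git reset b.txt): modified={a.txt, b.txt, c.txt} staged={a.txt}
After op 19 (modify d.txt): modified={a.txt, b.txt, c.txt, d.txt} staged={a.txt}

Answer: a.txt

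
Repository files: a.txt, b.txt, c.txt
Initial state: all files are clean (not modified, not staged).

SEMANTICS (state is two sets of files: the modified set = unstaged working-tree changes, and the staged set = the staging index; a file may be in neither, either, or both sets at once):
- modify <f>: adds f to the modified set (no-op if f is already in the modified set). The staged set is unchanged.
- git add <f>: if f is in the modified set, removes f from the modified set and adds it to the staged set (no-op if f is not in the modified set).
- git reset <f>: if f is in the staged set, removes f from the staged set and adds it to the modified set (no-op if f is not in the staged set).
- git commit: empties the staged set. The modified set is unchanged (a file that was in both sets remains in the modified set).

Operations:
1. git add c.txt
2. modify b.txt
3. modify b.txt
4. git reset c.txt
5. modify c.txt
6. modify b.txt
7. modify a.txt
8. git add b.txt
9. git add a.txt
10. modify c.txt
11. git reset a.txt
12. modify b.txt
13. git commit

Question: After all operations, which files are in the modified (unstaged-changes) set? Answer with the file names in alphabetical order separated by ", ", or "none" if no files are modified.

After op 1 (git add c.txt): modified={none} staged={none}
After op 2 (modify b.txt): modified={b.txt} staged={none}
After op 3 (modify b.txt): modified={b.txt} staged={none}
After op 4 (git reset c.txt): modified={b.txt} staged={none}
After op 5 (modify c.txt): modified={b.txt, c.txt} staged={none}
After op 6 (modify b.txt): modified={b.txt, c.txt} staged={none}
After op 7 (modify a.txt): modified={a.txt, b.txt, c.txt} staged={none}
After op 8 (git add b.txt): modified={a.txt, c.txt} staged={b.txt}
After op 9 (git add a.txt): modified={c.txt} staged={a.txt, b.txt}
After op 10 (modify c.txt): modified={c.txt} staged={a.txt, b.txt}
After op 11 (git reset a.txt): modified={a.txt, c.txt} staged={b.txt}
After op 12 (modify b.txt): modified={a.txt, b.txt, c.txt} staged={b.txt}
After op 13 (git commit): modified={a.txt, b.txt, c.txt} staged={none}

Answer: a.txt, b.txt, c.txt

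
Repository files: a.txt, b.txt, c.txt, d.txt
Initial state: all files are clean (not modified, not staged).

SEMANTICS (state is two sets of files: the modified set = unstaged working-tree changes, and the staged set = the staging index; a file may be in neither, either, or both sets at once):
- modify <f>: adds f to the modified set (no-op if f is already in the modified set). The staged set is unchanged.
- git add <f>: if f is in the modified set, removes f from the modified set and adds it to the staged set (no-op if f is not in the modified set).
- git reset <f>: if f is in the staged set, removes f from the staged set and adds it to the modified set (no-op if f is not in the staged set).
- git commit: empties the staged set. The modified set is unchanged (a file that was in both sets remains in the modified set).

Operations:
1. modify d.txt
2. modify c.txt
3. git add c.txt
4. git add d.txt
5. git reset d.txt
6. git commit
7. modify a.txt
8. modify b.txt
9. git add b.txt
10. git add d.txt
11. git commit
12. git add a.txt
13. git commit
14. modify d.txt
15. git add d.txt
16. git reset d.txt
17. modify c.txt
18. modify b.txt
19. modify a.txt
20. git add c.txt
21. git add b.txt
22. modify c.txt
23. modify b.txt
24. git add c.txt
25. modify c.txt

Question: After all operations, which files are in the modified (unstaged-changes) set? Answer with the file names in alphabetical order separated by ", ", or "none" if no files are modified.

After op 1 (modify d.txt): modified={d.txt} staged={none}
After op 2 (modify c.txt): modified={c.txt, d.txt} staged={none}
After op 3 (git add c.txt): modified={d.txt} staged={c.txt}
After op 4 (git add d.txt): modified={none} staged={c.txt, d.txt}
After op 5 (git reset d.txt): modified={d.txt} staged={c.txt}
After op 6 (git commit): modified={d.txt} staged={none}
After op 7 (modify a.txt): modified={a.txt, d.txt} staged={none}
After op 8 (modify b.txt): modified={a.txt, b.txt, d.txt} staged={none}
After op 9 (git add b.txt): modified={a.txt, d.txt} staged={b.txt}
After op 10 (git add d.txt): modified={a.txt} staged={b.txt, d.txt}
After op 11 (git commit): modified={a.txt} staged={none}
After op 12 (git add a.txt): modified={none} staged={a.txt}
After op 13 (git commit): modified={none} staged={none}
After op 14 (modify d.txt): modified={d.txt} staged={none}
After op 15 (git add d.txt): modified={none} staged={d.txt}
After op 16 (git reset d.txt): modified={d.txt} staged={none}
After op 17 (modify c.txt): modified={c.txt, d.txt} staged={none}
After op 18 (modify b.txt): modified={b.txt, c.txt, d.txt} staged={none}
After op 19 (modify a.txt): modified={a.txt, b.txt, c.txt, d.txt} staged={none}
After op 20 (git add c.txt): modified={a.txt, b.txt, d.txt} staged={c.txt}
After op 21 (git add b.txt): modified={a.txt, d.txt} staged={b.txt, c.txt}
After op 22 (modify c.txt): modified={a.txt, c.txt, d.txt} staged={b.txt, c.txt}
After op 23 (modify b.txt): modified={a.txt, b.txt, c.txt, d.txt} staged={b.txt, c.txt}
After op 24 (git add c.txt): modified={a.txt, b.txt, d.txt} staged={b.txt, c.txt}
After op 25 (modify c.txt): modified={a.txt, b.txt, c.txt, d.txt} staged={b.txt, c.txt}

Answer: a.txt, b.txt, c.txt, d.txt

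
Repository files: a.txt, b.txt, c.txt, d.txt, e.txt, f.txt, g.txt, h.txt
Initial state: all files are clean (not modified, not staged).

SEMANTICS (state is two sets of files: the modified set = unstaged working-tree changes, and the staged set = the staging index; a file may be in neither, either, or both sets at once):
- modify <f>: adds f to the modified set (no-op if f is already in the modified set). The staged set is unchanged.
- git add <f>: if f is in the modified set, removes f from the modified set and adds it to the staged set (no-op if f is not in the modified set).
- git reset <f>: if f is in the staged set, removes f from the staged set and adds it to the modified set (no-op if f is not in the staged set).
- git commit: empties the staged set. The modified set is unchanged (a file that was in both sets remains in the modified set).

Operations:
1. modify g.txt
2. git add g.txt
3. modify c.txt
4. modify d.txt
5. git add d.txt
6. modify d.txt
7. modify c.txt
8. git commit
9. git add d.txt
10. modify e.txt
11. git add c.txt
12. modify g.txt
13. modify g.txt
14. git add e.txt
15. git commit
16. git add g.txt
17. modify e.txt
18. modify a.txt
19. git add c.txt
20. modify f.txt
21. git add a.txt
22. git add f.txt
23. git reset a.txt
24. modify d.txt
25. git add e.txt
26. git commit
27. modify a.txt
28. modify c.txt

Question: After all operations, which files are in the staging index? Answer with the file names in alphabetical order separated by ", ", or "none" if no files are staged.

Answer: none

Derivation:
After op 1 (modify g.txt): modified={g.txt} staged={none}
After op 2 (git add g.txt): modified={none} staged={g.txt}
After op 3 (modify c.txt): modified={c.txt} staged={g.txt}
After op 4 (modify d.txt): modified={c.txt, d.txt} staged={g.txt}
After op 5 (git add d.txt): modified={c.txt} staged={d.txt, g.txt}
After op 6 (modify d.txt): modified={c.txt, d.txt} staged={d.txt, g.txt}
After op 7 (modify c.txt): modified={c.txt, d.txt} staged={d.txt, g.txt}
After op 8 (git commit): modified={c.txt, d.txt} staged={none}
After op 9 (git add d.txt): modified={c.txt} staged={d.txt}
After op 10 (modify e.txt): modified={c.txt, e.txt} staged={d.txt}
After op 11 (git add c.txt): modified={e.txt} staged={c.txt, d.txt}
After op 12 (modify g.txt): modified={e.txt, g.txt} staged={c.txt, d.txt}
After op 13 (modify g.txt): modified={e.txt, g.txt} staged={c.txt, d.txt}
After op 14 (git add e.txt): modified={g.txt} staged={c.txt, d.txt, e.txt}
After op 15 (git commit): modified={g.txt} staged={none}
After op 16 (git add g.txt): modified={none} staged={g.txt}
After op 17 (modify e.txt): modified={e.txt} staged={g.txt}
After op 18 (modify a.txt): modified={a.txt, e.txt} staged={g.txt}
After op 19 (git add c.txt): modified={a.txt, e.txt} staged={g.txt}
After op 20 (modify f.txt): modified={a.txt, e.txt, f.txt} staged={g.txt}
After op 21 (git add a.txt): modified={e.txt, f.txt} staged={a.txt, g.txt}
After op 22 (git add f.txt): modified={e.txt} staged={a.txt, f.txt, g.txt}
After op 23 (git reset a.txt): modified={a.txt, e.txt} staged={f.txt, g.txt}
After op 24 (modify d.txt): modified={a.txt, d.txt, e.txt} staged={f.txt, g.txt}
After op 25 (git add e.txt): modified={a.txt, d.txt} staged={e.txt, f.txt, g.txt}
After op 26 (git commit): modified={a.txt, d.txt} staged={none}
After op 27 (modify a.txt): modified={a.txt, d.txt} staged={none}
After op 28 (modify c.txt): modified={a.txt, c.txt, d.txt} staged={none}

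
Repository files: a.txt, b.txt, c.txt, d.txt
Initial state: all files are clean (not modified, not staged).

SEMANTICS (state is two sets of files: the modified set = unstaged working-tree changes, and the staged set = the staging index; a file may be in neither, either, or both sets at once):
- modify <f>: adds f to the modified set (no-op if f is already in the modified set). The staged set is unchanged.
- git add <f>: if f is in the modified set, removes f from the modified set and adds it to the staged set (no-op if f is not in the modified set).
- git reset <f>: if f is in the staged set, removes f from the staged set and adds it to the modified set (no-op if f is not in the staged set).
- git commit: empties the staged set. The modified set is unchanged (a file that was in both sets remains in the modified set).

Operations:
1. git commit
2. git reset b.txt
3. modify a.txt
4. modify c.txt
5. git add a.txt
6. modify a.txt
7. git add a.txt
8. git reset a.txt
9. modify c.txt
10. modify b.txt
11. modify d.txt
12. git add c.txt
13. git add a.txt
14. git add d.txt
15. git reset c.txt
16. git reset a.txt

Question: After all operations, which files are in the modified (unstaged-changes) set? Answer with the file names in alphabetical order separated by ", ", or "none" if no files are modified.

Answer: a.txt, b.txt, c.txt

Derivation:
After op 1 (git commit): modified={none} staged={none}
After op 2 (git reset b.txt): modified={none} staged={none}
After op 3 (modify a.txt): modified={a.txt} staged={none}
After op 4 (modify c.txt): modified={a.txt, c.txt} staged={none}
After op 5 (git add a.txt): modified={c.txt} staged={a.txt}
After op 6 (modify a.txt): modified={a.txt, c.txt} staged={a.txt}
After op 7 (git add a.txt): modified={c.txt} staged={a.txt}
After op 8 (git reset a.txt): modified={a.txt, c.txt} staged={none}
After op 9 (modify c.txt): modified={a.txt, c.txt} staged={none}
After op 10 (modify b.txt): modified={a.txt, b.txt, c.txt} staged={none}
After op 11 (modify d.txt): modified={a.txt, b.txt, c.txt, d.txt} staged={none}
After op 12 (git add c.txt): modified={a.txt, b.txt, d.txt} staged={c.txt}
After op 13 (git add a.txt): modified={b.txt, d.txt} staged={a.txt, c.txt}
After op 14 (git add d.txt): modified={b.txt} staged={a.txt, c.txt, d.txt}
After op 15 (git reset c.txt): modified={b.txt, c.txt} staged={a.txt, d.txt}
After op 16 (git reset a.txt): modified={a.txt, b.txt, c.txt} staged={d.txt}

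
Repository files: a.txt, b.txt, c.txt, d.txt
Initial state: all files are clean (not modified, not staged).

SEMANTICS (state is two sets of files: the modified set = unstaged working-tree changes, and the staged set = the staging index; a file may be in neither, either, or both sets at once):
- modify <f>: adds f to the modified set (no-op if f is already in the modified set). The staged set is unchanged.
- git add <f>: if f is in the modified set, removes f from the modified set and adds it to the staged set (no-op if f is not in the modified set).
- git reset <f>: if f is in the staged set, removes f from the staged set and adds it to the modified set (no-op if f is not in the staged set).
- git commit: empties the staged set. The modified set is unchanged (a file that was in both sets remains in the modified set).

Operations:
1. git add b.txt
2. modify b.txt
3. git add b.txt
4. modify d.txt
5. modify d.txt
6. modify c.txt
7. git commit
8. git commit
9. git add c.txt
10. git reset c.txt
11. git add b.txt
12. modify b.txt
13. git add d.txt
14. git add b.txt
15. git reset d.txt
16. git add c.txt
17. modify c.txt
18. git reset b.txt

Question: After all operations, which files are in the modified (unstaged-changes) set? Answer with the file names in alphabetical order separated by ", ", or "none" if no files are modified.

Answer: b.txt, c.txt, d.txt

Derivation:
After op 1 (git add b.txt): modified={none} staged={none}
After op 2 (modify b.txt): modified={b.txt} staged={none}
After op 3 (git add b.txt): modified={none} staged={b.txt}
After op 4 (modify d.txt): modified={d.txt} staged={b.txt}
After op 5 (modify d.txt): modified={d.txt} staged={b.txt}
After op 6 (modify c.txt): modified={c.txt, d.txt} staged={b.txt}
After op 7 (git commit): modified={c.txt, d.txt} staged={none}
After op 8 (git commit): modified={c.txt, d.txt} staged={none}
After op 9 (git add c.txt): modified={d.txt} staged={c.txt}
After op 10 (git reset c.txt): modified={c.txt, d.txt} staged={none}
After op 11 (git add b.txt): modified={c.txt, d.txt} staged={none}
After op 12 (modify b.txt): modified={b.txt, c.txt, d.txt} staged={none}
After op 13 (git add d.txt): modified={b.txt, c.txt} staged={d.txt}
After op 14 (git add b.txt): modified={c.txt} staged={b.txt, d.txt}
After op 15 (git reset d.txt): modified={c.txt, d.txt} staged={b.txt}
After op 16 (git add c.txt): modified={d.txt} staged={b.txt, c.txt}
After op 17 (modify c.txt): modified={c.txt, d.txt} staged={b.txt, c.txt}
After op 18 (git reset b.txt): modified={b.txt, c.txt, d.txt} staged={c.txt}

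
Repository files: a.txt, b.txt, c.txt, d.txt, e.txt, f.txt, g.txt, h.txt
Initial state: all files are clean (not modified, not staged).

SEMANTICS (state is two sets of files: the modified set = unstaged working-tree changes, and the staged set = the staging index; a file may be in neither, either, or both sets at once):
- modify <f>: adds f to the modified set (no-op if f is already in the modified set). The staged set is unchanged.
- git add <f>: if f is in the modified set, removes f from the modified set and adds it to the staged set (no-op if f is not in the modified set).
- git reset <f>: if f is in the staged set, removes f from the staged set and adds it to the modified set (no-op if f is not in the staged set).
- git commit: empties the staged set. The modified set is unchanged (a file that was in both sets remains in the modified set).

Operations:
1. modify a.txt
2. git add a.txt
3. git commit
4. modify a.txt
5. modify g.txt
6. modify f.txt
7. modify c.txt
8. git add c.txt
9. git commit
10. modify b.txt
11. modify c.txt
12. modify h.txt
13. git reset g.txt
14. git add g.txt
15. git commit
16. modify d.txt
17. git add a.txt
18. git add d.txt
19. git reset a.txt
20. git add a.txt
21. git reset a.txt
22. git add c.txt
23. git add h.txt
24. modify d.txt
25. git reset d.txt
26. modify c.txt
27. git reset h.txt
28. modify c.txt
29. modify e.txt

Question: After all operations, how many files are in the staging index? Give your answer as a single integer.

Answer: 1

Derivation:
After op 1 (modify a.txt): modified={a.txt} staged={none}
After op 2 (git add a.txt): modified={none} staged={a.txt}
After op 3 (git commit): modified={none} staged={none}
After op 4 (modify a.txt): modified={a.txt} staged={none}
After op 5 (modify g.txt): modified={a.txt, g.txt} staged={none}
After op 6 (modify f.txt): modified={a.txt, f.txt, g.txt} staged={none}
After op 7 (modify c.txt): modified={a.txt, c.txt, f.txt, g.txt} staged={none}
After op 8 (git add c.txt): modified={a.txt, f.txt, g.txt} staged={c.txt}
After op 9 (git commit): modified={a.txt, f.txt, g.txt} staged={none}
After op 10 (modify b.txt): modified={a.txt, b.txt, f.txt, g.txt} staged={none}
After op 11 (modify c.txt): modified={a.txt, b.txt, c.txt, f.txt, g.txt} staged={none}
After op 12 (modify h.txt): modified={a.txt, b.txt, c.txt, f.txt, g.txt, h.txt} staged={none}
After op 13 (git reset g.txt): modified={a.txt, b.txt, c.txt, f.txt, g.txt, h.txt} staged={none}
After op 14 (git add g.txt): modified={a.txt, b.txt, c.txt, f.txt, h.txt} staged={g.txt}
After op 15 (git commit): modified={a.txt, b.txt, c.txt, f.txt, h.txt} staged={none}
After op 16 (modify d.txt): modified={a.txt, b.txt, c.txt, d.txt, f.txt, h.txt} staged={none}
After op 17 (git add a.txt): modified={b.txt, c.txt, d.txt, f.txt, h.txt} staged={a.txt}
After op 18 (git add d.txt): modified={b.txt, c.txt, f.txt, h.txt} staged={a.txt, d.txt}
After op 19 (git reset a.txt): modified={a.txt, b.txt, c.txt, f.txt, h.txt} staged={d.txt}
After op 20 (git add a.txt): modified={b.txt, c.txt, f.txt, h.txt} staged={a.txt, d.txt}
After op 21 (git reset a.txt): modified={a.txt, b.txt, c.txt, f.txt, h.txt} staged={d.txt}
After op 22 (git add c.txt): modified={a.txt, b.txt, f.txt, h.txt} staged={c.txt, d.txt}
After op 23 (git add h.txt): modified={a.txt, b.txt, f.txt} staged={c.txt, d.txt, h.txt}
After op 24 (modify d.txt): modified={a.txt, b.txt, d.txt, f.txt} staged={c.txt, d.txt, h.txt}
After op 25 (git reset d.txt): modified={a.txt, b.txt, d.txt, f.txt} staged={c.txt, h.txt}
After op 26 (modify c.txt): modified={a.txt, b.txt, c.txt, d.txt, f.txt} staged={c.txt, h.txt}
After op 27 (git reset h.txt): modified={a.txt, b.txt, c.txt, d.txt, f.txt, h.txt} staged={c.txt}
After op 28 (modify c.txt): modified={a.txt, b.txt, c.txt, d.txt, f.txt, h.txt} staged={c.txt}
After op 29 (modify e.txt): modified={a.txt, b.txt, c.txt, d.txt, e.txt, f.txt, h.txt} staged={c.txt}
Final staged set: {c.txt} -> count=1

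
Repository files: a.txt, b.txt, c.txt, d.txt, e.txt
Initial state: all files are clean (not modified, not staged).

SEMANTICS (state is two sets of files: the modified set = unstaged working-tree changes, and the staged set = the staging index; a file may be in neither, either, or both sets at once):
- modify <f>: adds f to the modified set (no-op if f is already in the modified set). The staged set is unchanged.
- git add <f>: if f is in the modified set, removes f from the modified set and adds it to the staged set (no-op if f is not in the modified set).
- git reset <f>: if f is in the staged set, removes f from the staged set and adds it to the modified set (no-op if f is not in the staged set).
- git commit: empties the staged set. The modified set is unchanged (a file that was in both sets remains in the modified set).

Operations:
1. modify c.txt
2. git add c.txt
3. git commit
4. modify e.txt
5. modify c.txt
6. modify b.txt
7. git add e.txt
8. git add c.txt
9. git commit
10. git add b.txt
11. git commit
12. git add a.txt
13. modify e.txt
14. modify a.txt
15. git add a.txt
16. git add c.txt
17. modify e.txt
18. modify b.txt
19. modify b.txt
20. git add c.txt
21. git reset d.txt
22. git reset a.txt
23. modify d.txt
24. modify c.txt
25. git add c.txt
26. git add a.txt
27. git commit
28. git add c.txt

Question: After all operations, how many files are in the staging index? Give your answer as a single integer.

After op 1 (modify c.txt): modified={c.txt} staged={none}
After op 2 (git add c.txt): modified={none} staged={c.txt}
After op 3 (git commit): modified={none} staged={none}
After op 4 (modify e.txt): modified={e.txt} staged={none}
After op 5 (modify c.txt): modified={c.txt, e.txt} staged={none}
After op 6 (modify b.txt): modified={b.txt, c.txt, e.txt} staged={none}
After op 7 (git add e.txt): modified={b.txt, c.txt} staged={e.txt}
After op 8 (git add c.txt): modified={b.txt} staged={c.txt, e.txt}
After op 9 (git commit): modified={b.txt} staged={none}
After op 10 (git add b.txt): modified={none} staged={b.txt}
After op 11 (git commit): modified={none} staged={none}
After op 12 (git add a.txt): modified={none} staged={none}
After op 13 (modify e.txt): modified={e.txt} staged={none}
After op 14 (modify a.txt): modified={a.txt, e.txt} staged={none}
After op 15 (git add a.txt): modified={e.txt} staged={a.txt}
After op 16 (git add c.txt): modified={e.txt} staged={a.txt}
After op 17 (modify e.txt): modified={e.txt} staged={a.txt}
After op 18 (modify b.txt): modified={b.txt, e.txt} staged={a.txt}
After op 19 (modify b.txt): modified={b.txt, e.txt} staged={a.txt}
After op 20 (git add c.txt): modified={b.txt, e.txt} staged={a.txt}
After op 21 (git reset d.txt): modified={b.txt, e.txt} staged={a.txt}
After op 22 (git reset a.txt): modified={a.txt, b.txt, e.txt} staged={none}
After op 23 (modify d.txt): modified={a.txt, b.txt, d.txt, e.txt} staged={none}
After op 24 (modify c.txt): modified={a.txt, b.txt, c.txt, d.txt, e.txt} staged={none}
After op 25 (git add c.txt): modified={a.txt, b.txt, d.txt, e.txt} staged={c.txt}
After op 26 (git add a.txt): modified={b.txt, d.txt, e.txt} staged={a.txt, c.txt}
After op 27 (git commit): modified={b.txt, d.txt, e.txt} staged={none}
After op 28 (git add c.txt): modified={b.txt, d.txt, e.txt} staged={none}
Final staged set: {none} -> count=0

Answer: 0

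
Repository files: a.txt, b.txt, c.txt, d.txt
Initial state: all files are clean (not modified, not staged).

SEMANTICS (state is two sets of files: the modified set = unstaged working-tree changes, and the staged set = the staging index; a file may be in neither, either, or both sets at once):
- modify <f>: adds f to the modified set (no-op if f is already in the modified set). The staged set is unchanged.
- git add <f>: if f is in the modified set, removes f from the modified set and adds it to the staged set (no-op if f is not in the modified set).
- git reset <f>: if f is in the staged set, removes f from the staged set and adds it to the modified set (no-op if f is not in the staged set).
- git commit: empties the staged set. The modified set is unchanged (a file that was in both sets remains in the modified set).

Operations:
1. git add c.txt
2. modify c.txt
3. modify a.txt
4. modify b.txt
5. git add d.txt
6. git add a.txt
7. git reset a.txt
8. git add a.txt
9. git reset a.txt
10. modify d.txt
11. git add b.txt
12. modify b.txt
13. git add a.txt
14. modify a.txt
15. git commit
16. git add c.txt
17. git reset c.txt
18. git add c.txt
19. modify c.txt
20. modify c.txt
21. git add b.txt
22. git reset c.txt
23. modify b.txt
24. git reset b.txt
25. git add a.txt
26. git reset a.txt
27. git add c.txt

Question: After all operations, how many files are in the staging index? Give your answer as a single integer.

Answer: 1

Derivation:
After op 1 (git add c.txt): modified={none} staged={none}
After op 2 (modify c.txt): modified={c.txt} staged={none}
After op 3 (modify a.txt): modified={a.txt, c.txt} staged={none}
After op 4 (modify b.txt): modified={a.txt, b.txt, c.txt} staged={none}
After op 5 (git add d.txt): modified={a.txt, b.txt, c.txt} staged={none}
After op 6 (git add a.txt): modified={b.txt, c.txt} staged={a.txt}
After op 7 (git reset a.txt): modified={a.txt, b.txt, c.txt} staged={none}
After op 8 (git add a.txt): modified={b.txt, c.txt} staged={a.txt}
After op 9 (git reset a.txt): modified={a.txt, b.txt, c.txt} staged={none}
After op 10 (modify d.txt): modified={a.txt, b.txt, c.txt, d.txt} staged={none}
After op 11 (git add b.txt): modified={a.txt, c.txt, d.txt} staged={b.txt}
After op 12 (modify b.txt): modified={a.txt, b.txt, c.txt, d.txt} staged={b.txt}
After op 13 (git add a.txt): modified={b.txt, c.txt, d.txt} staged={a.txt, b.txt}
After op 14 (modify a.txt): modified={a.txt, b.txt, c.txt, d.txt} staged={a.txt, b.txt}
After op 15 (git commit): modified={a.txt, b.txt, c.txt, d.txt} staged={none}
After op 16 (git add c.txt): modified={a.txt, b.txt, d.txt} staged={c.txt}
After op 17 (git reset c.txt): modified={a.txt, b.txt, c.txt, d.txt} staged={none}
After op 18 (git add c.txt): modified={a.txt, b.txt, d.txt} staged={c.txt}
After op 19 (modify c.txt): modified={a.txt, b.txt, c.txt, d.txt} staged={c.txt}
After op 20 (modify c.txt): modified={a.txt, b.txt, c.txt, d.txt} staged={c.txt}
After op 21 (git add b.txt): modified={a.txt, c.txt, d.txt} staged={b.txt, c.txt}
After op 22 (git reset c.txt): modified={a.txt, c.txt, d.txt} staged={b.txt}
After op 23 (modify b.txt): modified={a.txt, b.txt, c.txt, d.txt} staged={b.txt}
After op 24 (git reset b.txt): modified={a.txt, b.txt, c.txt, d.txt} staged={none}
After op 25 (git add a.txt): modified={b.txt, c.txt, d.txt} staged={a.txt}
After op 26 (git reset a.txt): modified={a.txt, b.txt, c.txt, d.txt} staged={none}
After op 27 (git add c.txt): modified={a.txt, b.txt, d.txt} staged={c.txt}
Final staged set: {c.txt} -> count=1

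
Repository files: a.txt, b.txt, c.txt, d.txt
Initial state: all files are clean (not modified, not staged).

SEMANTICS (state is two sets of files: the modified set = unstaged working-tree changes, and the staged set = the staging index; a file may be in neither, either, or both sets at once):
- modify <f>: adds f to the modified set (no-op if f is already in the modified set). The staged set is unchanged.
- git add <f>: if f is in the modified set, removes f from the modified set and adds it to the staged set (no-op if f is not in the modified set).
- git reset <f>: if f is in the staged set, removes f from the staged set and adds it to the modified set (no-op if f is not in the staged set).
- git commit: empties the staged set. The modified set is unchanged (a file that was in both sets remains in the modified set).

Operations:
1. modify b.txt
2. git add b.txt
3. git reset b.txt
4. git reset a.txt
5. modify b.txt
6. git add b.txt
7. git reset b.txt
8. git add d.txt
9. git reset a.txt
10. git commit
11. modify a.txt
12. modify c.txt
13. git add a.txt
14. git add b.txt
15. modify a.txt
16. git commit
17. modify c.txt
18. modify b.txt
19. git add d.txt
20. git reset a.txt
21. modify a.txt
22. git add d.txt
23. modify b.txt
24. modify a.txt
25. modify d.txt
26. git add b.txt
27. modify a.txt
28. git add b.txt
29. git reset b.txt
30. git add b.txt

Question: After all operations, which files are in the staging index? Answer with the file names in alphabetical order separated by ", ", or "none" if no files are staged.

After op 1 (modify b.txt): modified={b.txt} staged={none}
After op 2 (git add b.txt): modified={none} staged={b.txt}
After op 3 (git reset b.txt): modified={b.txt} staged={none}
After op 4 (git reset a.txt): modified={b.txt} staged={none}
After op 5 (modify b.txt): modified={b.txt} staged={none}
After op 6 (git add b.txt): modified={none} staged={b.txt}
After op 7 (git reset b.txt): modified={b.txt} staged={none}
After op 8 (git add d.txt): modified={b.txt} staged={none}
After op 9 (git reset a.txt): modified={b.txt} staged={none}
After op 10 (git commit): modified={b.txt} staged={none}
After op 11 (modify a.txt): modified={a.txt, b.txt} staged={none}
After op 12 (modify c.txt): modified={a.txt, b.txt, c.txt} staged={none}
After op 13 (git add a.txt): modified={b.txt, c.txt} staged={a.txt}
After op 14 (git add b.txt): modified={c.txt} staged={a.txt, b.txt}
After op 15 (modify a.txt): modified={a.txt, c.txt} staged={a.txt, b.txt}
After op 16 (git commit): modified={a.txt, c.txt} staged={none}
After op 17 (modify c.txt): modified={a.txt, c.txt} staged={none}
After op 18 (modify b.txt): modified={a.txt, b.txt, c.txt} staged={none}
After op 19 (git add d.txt): modified={a.txt, b.txt, c.txt} staged={none}
After op 20 (git reset a.txt): modified={a.txt, b.txt, c.txt} staged={none}
After op 21 (modify a.txt): modified={a.txt, b.txt, c.txt} staged={none}
After op 22 (git add d.txt): modified={a.txt, b.txt, c.txt} staged={none}
After op 23 (modify b.txt): modified={a.txt, b.txt, c.txt} staged={none}
After op 24 (modify a.txt): modified={a.txt, b.txt, c.txt} staged={none}
After op 25 (modify d.txt): modified={a.txt, b.txt, c.txt, d.txt} staged={none}
After op 26 (git add b.txt): modified={a.txt, c.txt, d.txt} staged={b.txt}
After op 27 (modify a.txt): modified={a.txt, c.txt, d.txt} staged={b.txt}
After op 28 (git add b.txt): modified={a.txt, c.txt, d.txt} staged={b.txt}
After op 29 (git reset b.txt): modified={a.txt, b.txt, c.txt, d.txt} staged={none}
After op 30 (git add b.txt): modified={a.txt, c.txt, d.txt} staged={b.txt}

Answer: b.txt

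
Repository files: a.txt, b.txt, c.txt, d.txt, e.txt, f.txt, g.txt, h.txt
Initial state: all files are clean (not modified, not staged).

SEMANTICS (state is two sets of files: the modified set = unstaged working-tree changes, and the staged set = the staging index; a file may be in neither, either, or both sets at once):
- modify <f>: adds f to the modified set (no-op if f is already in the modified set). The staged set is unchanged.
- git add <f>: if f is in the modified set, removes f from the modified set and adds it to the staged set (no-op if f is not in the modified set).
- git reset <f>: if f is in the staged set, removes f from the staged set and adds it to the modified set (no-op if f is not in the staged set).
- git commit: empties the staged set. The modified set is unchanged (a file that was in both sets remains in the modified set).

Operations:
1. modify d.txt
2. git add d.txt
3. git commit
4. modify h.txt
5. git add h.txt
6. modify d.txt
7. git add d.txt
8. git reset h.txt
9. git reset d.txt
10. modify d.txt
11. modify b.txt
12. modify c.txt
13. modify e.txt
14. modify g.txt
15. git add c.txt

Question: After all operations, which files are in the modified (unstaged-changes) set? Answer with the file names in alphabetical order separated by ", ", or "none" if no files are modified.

Answer: b.txt, d.txt, e.txt, g.txt, h.txt

Derivation:
After op 1 (modify d.txt): modified={d.txt} staged={none}
After op 2 (git add d.txt): modified={none} staged={d.txt}
After op 3 (git commit): modified={none} staged={none}
After op 4 (modify h.txt): modified={h.txt} staged={none}
After op 5 (git add h.txt): modified={none} staged={h.txt}
After op 6 (modify d.txt): modified={d.txt} staged={h.txt}
After op 7 (git add d.txt): modified={none} staged={d.txt, h.txt}
After op 8 (git reset h.txt): modified={h.txt} staged={d.txt}
After op 9 (git reset d.txt): modified={d.txt, h.txt} staged={none}
After op 10 (modify d.txt): modified={d.txt, h.txt} staged={none}
After op 11 (modify b.txt): modified={b.txt, d.txt, h.txt} staged={none}
After op 12 (modify c.txt): modified={b.txt, c.txt, d.txt, h.txt} staged={none}
After op 13 (modify e.txt): modified={b.txt, c.txt, d.txt, e.txt, h.txt} staged={none}
After op 14 (modify g.txt): modified={b.txt, c.txt, d.txt, e.txt, g.txt, h.txt} staged={none}
After op 15 (git add c.txt): modified={b.txt, d.txt, e.txt, g.txt, h.txt} staged={c.txt}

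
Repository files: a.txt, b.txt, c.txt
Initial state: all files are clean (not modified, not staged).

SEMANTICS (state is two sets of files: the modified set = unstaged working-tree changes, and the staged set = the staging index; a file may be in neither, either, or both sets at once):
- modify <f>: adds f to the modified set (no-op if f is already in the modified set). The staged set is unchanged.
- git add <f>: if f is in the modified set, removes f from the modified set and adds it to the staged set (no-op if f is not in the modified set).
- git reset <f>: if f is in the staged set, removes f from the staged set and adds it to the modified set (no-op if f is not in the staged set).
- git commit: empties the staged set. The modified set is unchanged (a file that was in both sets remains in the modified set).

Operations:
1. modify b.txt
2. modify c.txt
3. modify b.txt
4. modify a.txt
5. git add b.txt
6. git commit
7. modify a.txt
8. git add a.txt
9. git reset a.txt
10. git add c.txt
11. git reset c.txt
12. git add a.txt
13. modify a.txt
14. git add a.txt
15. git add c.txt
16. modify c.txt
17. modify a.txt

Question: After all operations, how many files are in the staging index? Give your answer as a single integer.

After op 1 (modify b.txt): modified={b.txt} staged={none}
After op 2 (modify c.txt): modified={b.txt, c.txt} staged={none}
After op 3 (modify b.txt): modified={b.txt, c.txt} staged={none}
After op 4 (modify a.txt): modified={a.txt, b.txt, c.txt} staged={none}
After op 5 (git add b.txt): modified={a.txt, c.txt} staged={b.txt}
After op 6 (git commit): modified={a.txt, c.txt} staged={none}
After op 7 (modify a.txt): modified={a.txt, c.txt} staged={none}
After op 8 (git add a.txt): modified={c.txt} staged={a.txt}
After op 9 (git reset a.txt): modified={a.txt, c.txt} staged={none}
After op 10 (git add c.txt): modified={a.txt} staged={c.txt}
After op 11 (git reset c.txt): modified={a.txt, c.txt} staged={none}
After op 12 (git add a.txt): modified={c.txt} staged={a.txt}
After op 13 (modify a.txt): modified={a.txt, c.txt} staged={a.txt}
After op 14 (git add a.txt): modified={c.txt} staged={a.txt}
After op 15 (git add c.txt): modified={none} staged={a.txt, c.txt}
After op 16 (modify c.txt): modified={c.txt} staged={a.txt, c.txt}
After op 17 (modify a.txt): modified={a.txt, c.txt} staged={a.txt, c.txt}
Final staged set: {a.txt, c.txt} -> count=2

Answer: 2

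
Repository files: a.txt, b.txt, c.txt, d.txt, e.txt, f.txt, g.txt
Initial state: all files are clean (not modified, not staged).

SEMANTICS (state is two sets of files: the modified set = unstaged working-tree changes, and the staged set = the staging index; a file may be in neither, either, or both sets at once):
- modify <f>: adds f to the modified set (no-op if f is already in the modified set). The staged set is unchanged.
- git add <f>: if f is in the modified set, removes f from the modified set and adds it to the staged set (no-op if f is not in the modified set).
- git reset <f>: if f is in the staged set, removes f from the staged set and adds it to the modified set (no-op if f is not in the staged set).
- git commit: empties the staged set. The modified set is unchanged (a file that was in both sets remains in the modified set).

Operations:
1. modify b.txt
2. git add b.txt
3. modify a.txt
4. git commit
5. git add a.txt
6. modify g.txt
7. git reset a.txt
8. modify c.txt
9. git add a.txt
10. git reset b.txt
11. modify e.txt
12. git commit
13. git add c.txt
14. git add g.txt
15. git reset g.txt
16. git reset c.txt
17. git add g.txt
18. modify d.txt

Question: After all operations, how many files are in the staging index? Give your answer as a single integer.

After op 1 (modify b.txt): modified={b.txt} staged={none}
After op 2 (git add b.txt): modified={none} staged={b.txt}
After op 3 (modify a.txt): modified={a.txt} staged={b.txt}
After op 4 (git commit): modified={a.txt} staged={none}
After op 5 (git add a.txt): modified={none} staged={a.txt}
After op 6 (modify g.txt): modified={g.txt} staged={a.txt}
After op 7 (git reset a.txt): modified={a.txt, g.txt} staged={none}
After op 8 (modify c.txt): modified={a.txt, c.txt, g.txt} staged={none}
After op 9 (git add a.txt): modified={c.txt, g.txt} staged={a.txt}
After op 10 (git reset b.txt): modified={c.txt, g.txt} staged={a.txt}
After op 11 (modify e.txt): modified={c.txt, e.txt, g.txt} staged={a.txt}
After op 12 (git commit): modified={c.txt, e.txt, g.txt} staged={none}
After op 13 (git add c.txt): modified={e.txt, g.txt} staged={c.txt}
After op 14 (git add g.txt): modified={e.txt} staged={c.txt, g.txt}
After op 15 (git reset g.txt): modified={e.txt, g.txt} staged={c.txt}
After op 16 (git reset c.txt): modified={c.txt, e.txt, g.txt} staged={none}
After op 17 (git add g.txt): modified={c.txt, e.txt} staged={g.txt}
After op 18 (modify d.txt): modified={c.txt, d.txt, e.txt} staged={g.txt}
Final staged set: {g.txt} -> count=1

Answer: 1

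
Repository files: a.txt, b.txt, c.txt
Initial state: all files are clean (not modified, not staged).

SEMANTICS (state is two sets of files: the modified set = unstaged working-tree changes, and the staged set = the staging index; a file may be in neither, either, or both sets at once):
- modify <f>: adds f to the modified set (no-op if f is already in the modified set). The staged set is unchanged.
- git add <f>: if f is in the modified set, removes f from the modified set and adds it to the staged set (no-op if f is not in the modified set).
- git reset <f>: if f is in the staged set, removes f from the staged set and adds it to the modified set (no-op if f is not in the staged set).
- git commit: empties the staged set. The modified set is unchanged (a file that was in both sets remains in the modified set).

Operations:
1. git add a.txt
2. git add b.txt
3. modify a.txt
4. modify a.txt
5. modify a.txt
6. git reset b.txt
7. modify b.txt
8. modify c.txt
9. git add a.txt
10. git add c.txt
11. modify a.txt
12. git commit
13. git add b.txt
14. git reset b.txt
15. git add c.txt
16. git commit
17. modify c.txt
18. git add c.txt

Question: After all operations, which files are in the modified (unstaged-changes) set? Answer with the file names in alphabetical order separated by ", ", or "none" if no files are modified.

Answer: a.txt, b.txt

Derivation:
After op 1 (git add a.txt): modified={none} staged={none}
After op 2 (git add b.txt): modified={none} staged={none}
After op 3 (modify a.txt): modified={a.txt} staged={none}
After op 4 (modify a.txt): modified={a.txt} staged={none}
After op 5 (modify a.txt): modified={a.txt} staged={none}
After op 6 (git reset b.txt): modified={a.txt} staged={none}
After op 7 (modify b.txt): modified={a.txt, b.txt} staged={none}
After op 8 (modify c.txt): modified={a.txt, b.txt, c.txt} staged={none}
After op 9 (git add a.txt): modified={b.txt, c.txt} staged={a.txt}
After op 10 (git add c.txt): modified={b.txt} staged={a.txt, c.txt}
After op 11 (modify a.txt): modified={a.txt, b.txt} staged={a.txt, c.txt}
After op 12 (git commit): modified={a.txt, b.txt} staged={none}
After op 13 (git add b.txt): modified={a.txt} staged={b.txt}
After op 14 (git reset b.txt): modified={a.txt, b.txt} staged={none}
After op 15 (git add c.txt): modified={a.txt, b.txt} staged={none}
After op 16 (git commit): modified={a.txt, b.txt} staged={none}
After op 17 (modify c.txt): modified={a.txt, b.txt, c.txt} staged={none}
After op 18 (git add c.txt): modified={a.txt, b.txt} staged={c.txt}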